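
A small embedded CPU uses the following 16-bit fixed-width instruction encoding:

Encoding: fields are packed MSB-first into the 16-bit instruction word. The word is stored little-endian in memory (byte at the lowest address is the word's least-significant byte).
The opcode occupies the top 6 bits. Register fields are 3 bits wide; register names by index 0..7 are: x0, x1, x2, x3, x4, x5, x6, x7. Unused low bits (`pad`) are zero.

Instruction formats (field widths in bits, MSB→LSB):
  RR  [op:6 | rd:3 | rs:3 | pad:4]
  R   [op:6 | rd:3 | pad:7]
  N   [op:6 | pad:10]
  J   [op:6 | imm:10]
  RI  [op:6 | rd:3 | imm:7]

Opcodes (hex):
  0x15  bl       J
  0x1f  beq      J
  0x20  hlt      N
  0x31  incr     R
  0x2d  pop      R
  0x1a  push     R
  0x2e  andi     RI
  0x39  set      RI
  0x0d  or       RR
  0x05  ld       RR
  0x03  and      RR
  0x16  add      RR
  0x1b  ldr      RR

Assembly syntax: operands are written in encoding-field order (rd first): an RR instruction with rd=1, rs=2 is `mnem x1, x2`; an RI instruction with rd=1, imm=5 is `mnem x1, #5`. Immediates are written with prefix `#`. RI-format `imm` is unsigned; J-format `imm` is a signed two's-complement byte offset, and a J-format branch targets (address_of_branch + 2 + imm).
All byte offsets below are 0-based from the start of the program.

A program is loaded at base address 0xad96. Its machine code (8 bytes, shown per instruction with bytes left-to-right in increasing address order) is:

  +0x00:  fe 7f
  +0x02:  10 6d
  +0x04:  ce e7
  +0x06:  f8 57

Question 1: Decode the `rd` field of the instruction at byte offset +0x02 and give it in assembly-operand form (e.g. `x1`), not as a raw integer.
x2

[02] 10 6d → 0x6d10
  top 6b → 0x1b → ldr [RR]
  rd: (w>>7)&0x7=0x2 → x2
  rs: (w>>4)&0x7=0x1 → x1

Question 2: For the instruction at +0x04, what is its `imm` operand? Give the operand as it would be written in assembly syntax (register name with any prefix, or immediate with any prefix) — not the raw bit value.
[04] ce e7 → 0xe7ce
  opcode bits[15:10]=0x39: set/RI
  rd: (w>>7)&0x7=0x7 → x7
  imm: (w>>0)&0x7f=0x4e → #78

#78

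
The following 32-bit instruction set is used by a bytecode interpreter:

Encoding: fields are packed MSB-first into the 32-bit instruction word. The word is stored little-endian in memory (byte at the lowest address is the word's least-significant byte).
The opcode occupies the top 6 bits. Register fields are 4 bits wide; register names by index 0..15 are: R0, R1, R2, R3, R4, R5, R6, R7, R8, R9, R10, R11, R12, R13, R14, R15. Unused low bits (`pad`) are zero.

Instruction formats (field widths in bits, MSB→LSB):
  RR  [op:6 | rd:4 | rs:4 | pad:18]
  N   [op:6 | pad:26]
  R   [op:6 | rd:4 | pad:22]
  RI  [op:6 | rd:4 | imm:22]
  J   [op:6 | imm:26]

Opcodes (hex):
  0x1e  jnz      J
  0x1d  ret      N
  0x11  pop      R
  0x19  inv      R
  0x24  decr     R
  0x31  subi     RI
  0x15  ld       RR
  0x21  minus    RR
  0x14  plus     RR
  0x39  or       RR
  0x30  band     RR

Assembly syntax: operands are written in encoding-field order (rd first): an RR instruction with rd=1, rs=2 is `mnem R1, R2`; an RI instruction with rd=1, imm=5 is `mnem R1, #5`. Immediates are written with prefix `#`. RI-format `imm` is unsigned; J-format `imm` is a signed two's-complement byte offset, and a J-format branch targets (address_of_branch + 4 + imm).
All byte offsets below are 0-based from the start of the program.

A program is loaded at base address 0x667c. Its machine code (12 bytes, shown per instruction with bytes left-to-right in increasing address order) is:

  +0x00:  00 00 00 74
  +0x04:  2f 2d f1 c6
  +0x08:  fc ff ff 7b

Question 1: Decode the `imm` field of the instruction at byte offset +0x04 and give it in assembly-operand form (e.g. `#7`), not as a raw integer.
#3222831

@+04  little-endian(2f 2d f1 c6) = 0xc6f12d2f
  op=0xc6f12d2f>>26=0x31 ⇒ subi (RI)
  rd: (w>>22)&0xf=0xb → R11
  imm: (w>>0)&0x3fffff=0x312d2f → #3222831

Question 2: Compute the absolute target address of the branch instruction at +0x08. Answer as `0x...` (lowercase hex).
@+08  little-endian(fc ff ff 7b) = 0x7bfffffc
  top 6b → 0x1e → jnz [J]
  [25:0] imm=67108860 (s26→-4) = #-4
  target = base 0x667c + off 0x08 + 4 + imm -4 = 0x6684

0x6684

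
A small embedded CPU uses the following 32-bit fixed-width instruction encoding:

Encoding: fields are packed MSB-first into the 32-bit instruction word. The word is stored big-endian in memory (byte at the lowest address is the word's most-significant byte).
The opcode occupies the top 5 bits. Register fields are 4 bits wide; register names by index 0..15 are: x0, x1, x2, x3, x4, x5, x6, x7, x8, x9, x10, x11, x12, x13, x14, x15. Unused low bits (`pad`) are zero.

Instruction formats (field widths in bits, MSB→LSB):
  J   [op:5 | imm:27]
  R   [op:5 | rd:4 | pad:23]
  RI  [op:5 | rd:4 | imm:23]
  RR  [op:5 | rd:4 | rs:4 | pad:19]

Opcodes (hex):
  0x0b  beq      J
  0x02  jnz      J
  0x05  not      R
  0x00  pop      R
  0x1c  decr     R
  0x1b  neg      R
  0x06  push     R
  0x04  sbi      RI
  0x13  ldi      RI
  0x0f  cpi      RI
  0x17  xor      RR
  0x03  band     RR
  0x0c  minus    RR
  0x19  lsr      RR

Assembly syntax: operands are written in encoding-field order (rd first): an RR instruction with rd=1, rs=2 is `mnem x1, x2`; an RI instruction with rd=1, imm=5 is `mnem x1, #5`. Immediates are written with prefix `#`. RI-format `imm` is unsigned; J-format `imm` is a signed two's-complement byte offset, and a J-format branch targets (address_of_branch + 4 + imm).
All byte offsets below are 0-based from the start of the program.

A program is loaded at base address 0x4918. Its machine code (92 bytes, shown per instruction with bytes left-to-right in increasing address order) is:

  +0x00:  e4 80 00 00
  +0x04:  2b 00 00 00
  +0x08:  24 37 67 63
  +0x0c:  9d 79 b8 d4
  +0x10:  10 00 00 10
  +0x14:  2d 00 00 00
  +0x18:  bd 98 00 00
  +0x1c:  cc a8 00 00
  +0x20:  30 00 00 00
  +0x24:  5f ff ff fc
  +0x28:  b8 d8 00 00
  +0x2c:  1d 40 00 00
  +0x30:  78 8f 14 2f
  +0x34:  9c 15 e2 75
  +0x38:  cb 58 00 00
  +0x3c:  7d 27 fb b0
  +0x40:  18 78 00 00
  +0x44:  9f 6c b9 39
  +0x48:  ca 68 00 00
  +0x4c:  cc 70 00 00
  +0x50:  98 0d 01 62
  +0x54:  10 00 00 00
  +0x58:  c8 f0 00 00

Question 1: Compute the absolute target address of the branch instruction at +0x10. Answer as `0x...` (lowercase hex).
+0x10: 10 00 00 10 ⇒ word 0x10000010 (big)
  opcode bits[31:27]=0x2: jnz/J
  [26:0] imm=16 = #16
  target = base 0x4918 + off 0x10 + 4 + imm 16 = 0x493c

0x493c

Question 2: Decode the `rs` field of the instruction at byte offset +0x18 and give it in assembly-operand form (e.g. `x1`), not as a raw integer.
x3

[18] bd 98 00 00 → 0xbd980000
  opcode bits[31:27]=0x17: xor/RR
  rd: (w>>23)&0xf=0xb → x11
  rs: (w>>19)&0xf=0x3 → x3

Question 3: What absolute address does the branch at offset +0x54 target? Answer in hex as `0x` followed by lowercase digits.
0x4970

+0x54: 10 00 00 00 ⇒ word 0x10000000 (big)
  top 5b → 0x2 → jnz [J]
  imm@[26:0]=0x0 ⇒ #0
  target = base 0x4918 + off 0x54 + 4 + imm 0 = 0x4970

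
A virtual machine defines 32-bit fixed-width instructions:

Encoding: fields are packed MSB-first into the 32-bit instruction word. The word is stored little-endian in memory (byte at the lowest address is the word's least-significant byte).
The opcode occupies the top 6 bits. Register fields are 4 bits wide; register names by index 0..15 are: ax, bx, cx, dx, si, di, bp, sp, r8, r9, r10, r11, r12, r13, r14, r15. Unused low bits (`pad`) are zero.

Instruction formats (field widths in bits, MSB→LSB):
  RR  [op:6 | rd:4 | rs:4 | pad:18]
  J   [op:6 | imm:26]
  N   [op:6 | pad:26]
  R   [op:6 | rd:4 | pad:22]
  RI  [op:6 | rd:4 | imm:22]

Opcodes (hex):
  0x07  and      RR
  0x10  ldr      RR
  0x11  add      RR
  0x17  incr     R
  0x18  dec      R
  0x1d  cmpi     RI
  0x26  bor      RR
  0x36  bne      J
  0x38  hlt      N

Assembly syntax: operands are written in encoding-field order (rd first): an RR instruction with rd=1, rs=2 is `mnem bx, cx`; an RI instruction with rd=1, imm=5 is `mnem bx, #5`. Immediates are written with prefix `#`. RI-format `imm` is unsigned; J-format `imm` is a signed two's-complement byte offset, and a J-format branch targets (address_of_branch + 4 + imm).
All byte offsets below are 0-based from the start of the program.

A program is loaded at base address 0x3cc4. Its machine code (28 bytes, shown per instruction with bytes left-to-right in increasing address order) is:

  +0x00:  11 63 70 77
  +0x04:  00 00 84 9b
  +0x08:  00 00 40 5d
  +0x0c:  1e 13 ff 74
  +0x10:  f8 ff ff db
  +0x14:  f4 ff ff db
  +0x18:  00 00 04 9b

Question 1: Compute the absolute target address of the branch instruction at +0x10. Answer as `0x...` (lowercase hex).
0x3cd0

off 0x10: read f8 ff ff db as little → 0xdbfffff8
  top 6b → 0x36 → bne [J]
  [25:0] imm=67108856 (s26→-8) = #-8
  target = base 0x3cc4 + off 0x10 + 4 + imm -8 = 0x3cd0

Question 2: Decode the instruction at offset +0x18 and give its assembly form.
off 0x18: read 00 00 04 9b as little → 0x9b040000
  op=0x9b040000>>26=0x26 ⇒ bor (RR)
  [25:22] rd=12 = r12
  [21:18] rs=1 = bx

bor r12, bx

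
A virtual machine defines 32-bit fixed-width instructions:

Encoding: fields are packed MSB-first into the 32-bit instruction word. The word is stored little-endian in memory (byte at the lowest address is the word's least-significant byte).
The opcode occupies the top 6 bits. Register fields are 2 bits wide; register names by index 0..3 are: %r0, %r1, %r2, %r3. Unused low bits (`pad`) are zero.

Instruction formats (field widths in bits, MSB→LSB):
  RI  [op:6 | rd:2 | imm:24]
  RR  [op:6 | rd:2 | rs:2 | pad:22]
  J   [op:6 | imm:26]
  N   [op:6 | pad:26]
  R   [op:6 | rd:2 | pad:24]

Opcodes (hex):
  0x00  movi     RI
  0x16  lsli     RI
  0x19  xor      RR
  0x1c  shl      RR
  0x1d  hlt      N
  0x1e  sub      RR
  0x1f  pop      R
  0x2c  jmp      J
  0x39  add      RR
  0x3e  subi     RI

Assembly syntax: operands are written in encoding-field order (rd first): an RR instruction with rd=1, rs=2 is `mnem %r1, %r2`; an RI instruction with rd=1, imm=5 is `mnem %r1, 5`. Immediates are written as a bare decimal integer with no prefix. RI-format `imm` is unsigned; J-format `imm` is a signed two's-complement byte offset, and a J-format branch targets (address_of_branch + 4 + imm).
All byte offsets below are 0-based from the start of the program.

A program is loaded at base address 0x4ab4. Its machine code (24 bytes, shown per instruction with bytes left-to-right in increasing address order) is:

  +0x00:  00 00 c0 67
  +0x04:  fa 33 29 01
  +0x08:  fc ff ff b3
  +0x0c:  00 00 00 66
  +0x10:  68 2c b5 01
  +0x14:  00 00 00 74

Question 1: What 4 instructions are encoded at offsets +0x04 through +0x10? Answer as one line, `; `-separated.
movi %r1, 2700282; jmp -4; xor %r2, %r0; movi %r1, 11873384

[04] fa 33 29 01 → 0x012933fa
  top 6b → 0x0 → movi [RI]
  [25:24] rd=1 = %r1
  [23:0] imm=2700282 = 2700282
[08] fc ff ff b3 → 0xb3fffffc
  top 6b → 0x2c → jmp [J]
  [25:0] imm=67108860 (s26→-4) = -4
[0c] 00 00 00 66 → 0x66000000
  top 6b → 0x19 → xor [RR]
  [25:24] rd=2 = %r2
  [23:22] rs=0 = %r0
[10] 68 2c b5 01 → 0x01b52c68
  top 6b → 0x0 → movi [RI]
  [25:24] rd=1 = %r1
  [23:0] imm=11873384 = 11873384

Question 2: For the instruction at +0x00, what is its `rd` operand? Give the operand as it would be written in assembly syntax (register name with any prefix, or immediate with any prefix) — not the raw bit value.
%r3

off 0x00: read 00 00 c0 67 as little → 0x67c00000
  top 6b → 0x19 → xor [RR]
  rd: (w>>24)&0x3=0x3 → %r3
  rs: (w>>22)&0x3=0x3 → %r3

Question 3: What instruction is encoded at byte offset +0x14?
hlt

+0x14: 00 00 00 74 ⇒ word 0x74000000 (little)
  top 6b → 0x1d → hlt [N]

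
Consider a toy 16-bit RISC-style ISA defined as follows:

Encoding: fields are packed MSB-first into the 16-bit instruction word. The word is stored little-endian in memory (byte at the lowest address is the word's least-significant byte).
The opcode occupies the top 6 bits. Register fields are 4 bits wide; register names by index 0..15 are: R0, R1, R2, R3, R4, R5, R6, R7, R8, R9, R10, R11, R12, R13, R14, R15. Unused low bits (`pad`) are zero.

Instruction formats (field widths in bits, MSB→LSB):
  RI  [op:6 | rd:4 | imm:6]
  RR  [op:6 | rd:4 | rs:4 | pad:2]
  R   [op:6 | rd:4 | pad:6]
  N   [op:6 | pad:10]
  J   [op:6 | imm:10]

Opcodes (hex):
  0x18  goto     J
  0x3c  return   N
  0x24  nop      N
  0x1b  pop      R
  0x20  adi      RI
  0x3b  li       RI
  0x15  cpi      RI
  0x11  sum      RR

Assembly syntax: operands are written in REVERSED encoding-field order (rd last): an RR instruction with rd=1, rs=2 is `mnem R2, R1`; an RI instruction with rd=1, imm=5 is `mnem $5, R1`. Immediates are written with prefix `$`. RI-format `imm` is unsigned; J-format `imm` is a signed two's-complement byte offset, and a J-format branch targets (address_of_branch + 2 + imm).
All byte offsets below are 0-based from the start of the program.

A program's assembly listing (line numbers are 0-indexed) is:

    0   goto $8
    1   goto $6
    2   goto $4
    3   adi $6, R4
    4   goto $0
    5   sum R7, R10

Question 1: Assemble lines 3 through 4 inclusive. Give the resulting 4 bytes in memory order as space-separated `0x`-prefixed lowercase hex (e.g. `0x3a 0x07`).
0x06 0x81 0x00 0x60

3. adi fields op=0x20:6|rd=4:4|imm=6:6 → word 8106h → 06 81
4. goto fields op=0x18:6|imm=0:10 → word 6000h → 00 60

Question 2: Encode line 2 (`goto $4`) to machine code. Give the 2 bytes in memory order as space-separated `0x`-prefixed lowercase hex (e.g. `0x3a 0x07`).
L2: goto op=0x18:6|imm=4:10 ⇒ 0x6004 ⇒ little 04 60

0x04 0x60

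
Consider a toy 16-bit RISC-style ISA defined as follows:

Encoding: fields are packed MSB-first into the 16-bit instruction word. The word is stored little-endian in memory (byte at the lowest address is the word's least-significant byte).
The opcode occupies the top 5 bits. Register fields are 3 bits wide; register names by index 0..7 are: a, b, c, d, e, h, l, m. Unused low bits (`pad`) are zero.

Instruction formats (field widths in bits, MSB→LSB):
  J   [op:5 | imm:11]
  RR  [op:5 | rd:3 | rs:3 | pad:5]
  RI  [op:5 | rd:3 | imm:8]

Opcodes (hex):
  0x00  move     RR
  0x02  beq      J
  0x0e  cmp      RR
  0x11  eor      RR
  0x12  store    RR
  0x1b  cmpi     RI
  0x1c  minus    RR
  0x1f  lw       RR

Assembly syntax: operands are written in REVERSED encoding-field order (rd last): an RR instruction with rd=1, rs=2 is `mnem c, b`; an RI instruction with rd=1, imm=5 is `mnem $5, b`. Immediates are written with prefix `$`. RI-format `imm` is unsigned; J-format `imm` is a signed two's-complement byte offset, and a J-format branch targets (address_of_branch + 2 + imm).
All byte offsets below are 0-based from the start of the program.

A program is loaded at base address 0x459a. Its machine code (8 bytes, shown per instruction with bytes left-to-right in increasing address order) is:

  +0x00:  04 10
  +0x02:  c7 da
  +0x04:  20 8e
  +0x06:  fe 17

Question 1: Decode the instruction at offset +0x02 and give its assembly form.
cmpi $199, c

[02] c7 da → 0xdac7
  op=0xdac7>>11=0x1b ⇒ cmpi (RI)
  [10:8] rd=2 = c
  [7:0] imm=199 = $199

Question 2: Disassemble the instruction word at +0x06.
beq $-2

[06] fe 17 → 0x17fe
  opcode bits[15:11]=0x2: beq/J
  [10:0] imm=2046 (s11→-2) = $-2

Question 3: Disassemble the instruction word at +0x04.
@+04  little-endian(20 8e) = 0x8e20
  top 5b → 0x11 → eor [RR]
  [10:8] rd=6 = l
  [7:5] rs=1 = b

eor b, l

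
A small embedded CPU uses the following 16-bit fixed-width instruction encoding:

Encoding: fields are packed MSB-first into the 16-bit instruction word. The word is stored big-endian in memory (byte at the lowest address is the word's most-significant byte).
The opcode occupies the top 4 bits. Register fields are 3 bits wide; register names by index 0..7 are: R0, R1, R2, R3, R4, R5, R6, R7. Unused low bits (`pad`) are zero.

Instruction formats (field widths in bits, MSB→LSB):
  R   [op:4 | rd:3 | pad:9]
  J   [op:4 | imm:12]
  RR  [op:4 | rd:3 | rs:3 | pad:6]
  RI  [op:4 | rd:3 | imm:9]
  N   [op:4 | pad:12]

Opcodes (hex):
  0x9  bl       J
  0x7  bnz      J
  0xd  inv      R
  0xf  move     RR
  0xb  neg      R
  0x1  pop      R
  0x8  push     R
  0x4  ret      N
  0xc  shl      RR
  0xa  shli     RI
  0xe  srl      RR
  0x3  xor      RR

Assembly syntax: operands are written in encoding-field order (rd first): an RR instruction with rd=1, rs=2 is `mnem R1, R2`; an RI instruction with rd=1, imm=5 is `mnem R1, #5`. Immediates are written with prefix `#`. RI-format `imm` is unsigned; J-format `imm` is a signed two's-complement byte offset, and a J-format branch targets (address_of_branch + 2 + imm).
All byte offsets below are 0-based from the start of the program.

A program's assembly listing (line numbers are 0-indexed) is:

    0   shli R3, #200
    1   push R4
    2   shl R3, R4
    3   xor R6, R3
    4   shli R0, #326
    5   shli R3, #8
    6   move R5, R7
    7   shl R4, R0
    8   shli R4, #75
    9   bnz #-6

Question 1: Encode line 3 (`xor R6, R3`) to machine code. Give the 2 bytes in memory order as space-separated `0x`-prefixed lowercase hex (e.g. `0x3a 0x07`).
3. xor fields op=0x3:4|rd=6:3|rs=3:3|pad=0:6 → word 3cc0h → 3c c0

0x3c 0xc0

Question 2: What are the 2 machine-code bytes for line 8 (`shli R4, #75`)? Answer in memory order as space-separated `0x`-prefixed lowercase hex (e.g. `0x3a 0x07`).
0xa8 0x4b

line 8 (shli): pack op=0xa:4|rd=4:3|imm=75:9 = 0xa84b; big→ a8 4b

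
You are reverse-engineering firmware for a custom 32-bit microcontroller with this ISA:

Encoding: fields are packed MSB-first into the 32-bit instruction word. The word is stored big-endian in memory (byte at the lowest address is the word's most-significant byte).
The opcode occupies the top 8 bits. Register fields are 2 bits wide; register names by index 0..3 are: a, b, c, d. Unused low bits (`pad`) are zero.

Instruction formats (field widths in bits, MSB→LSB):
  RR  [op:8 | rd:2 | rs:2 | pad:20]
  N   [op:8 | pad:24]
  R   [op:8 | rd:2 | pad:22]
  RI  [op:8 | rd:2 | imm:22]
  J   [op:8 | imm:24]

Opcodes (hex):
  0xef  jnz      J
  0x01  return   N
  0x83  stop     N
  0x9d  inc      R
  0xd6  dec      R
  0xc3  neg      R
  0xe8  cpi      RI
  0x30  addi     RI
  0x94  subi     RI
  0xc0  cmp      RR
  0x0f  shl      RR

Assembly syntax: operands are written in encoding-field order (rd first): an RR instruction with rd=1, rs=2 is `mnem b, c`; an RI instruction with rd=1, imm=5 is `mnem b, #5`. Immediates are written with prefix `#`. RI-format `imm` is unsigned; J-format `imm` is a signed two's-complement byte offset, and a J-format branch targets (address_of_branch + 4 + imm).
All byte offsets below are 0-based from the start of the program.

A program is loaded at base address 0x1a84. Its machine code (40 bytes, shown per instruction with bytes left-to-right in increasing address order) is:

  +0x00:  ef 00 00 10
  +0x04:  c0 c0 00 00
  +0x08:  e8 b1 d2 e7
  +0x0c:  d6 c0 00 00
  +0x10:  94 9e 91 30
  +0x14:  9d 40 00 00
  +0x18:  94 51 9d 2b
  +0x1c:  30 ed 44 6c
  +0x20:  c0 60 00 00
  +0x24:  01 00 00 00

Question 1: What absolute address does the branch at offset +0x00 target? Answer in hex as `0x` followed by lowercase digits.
0x1a98

@+00  big-endian(ef 00 00 10) = 0xef000010
  opcode bits[31:24]=0xef: jnz/J
  imm: (w>>0)&0xffffff=0x10 → #16
  target = base 0x1a84 + off 0x00 + 4 + imm 16 = 0x1a98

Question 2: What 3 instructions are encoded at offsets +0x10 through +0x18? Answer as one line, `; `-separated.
subi c, #2003248; inc b; subi b, #1154347

[10] 94 9e 91 30 → 0x949e9130
  top 8b → 0x94 → subi [RI]
  rd: (w>>22)&0x3=0x2 → c
  imm: (w>>0)&0x3fffff=0x1e9130 → #2003248
[14] 9d 40 00 00 → 0x9d400000
  top 8b → 0x9d → inc [R]
  rd: (w>>22)&0x3=0x1 → b
[18] 94 51 9d 2b → 0x94519d2b
  top 8b → 0x94 → subi [RI]
  rd: (w>>22)&0x3=0x1 → b
  imm: (w>>0)&0x3fffff=0x119d2b → #1154347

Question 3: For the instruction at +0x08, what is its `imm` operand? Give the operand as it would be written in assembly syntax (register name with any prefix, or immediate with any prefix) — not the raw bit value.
#3265255

[08] e8 b1 d2 e7 → 0xe8b1d2e7
  top 8b → 0xe8 → cpi [RI]
  rd: (w>>22)&0x3=0x2 → c
  imm: (w>>0)&0x3fffff=0x31d2e7 → #3265255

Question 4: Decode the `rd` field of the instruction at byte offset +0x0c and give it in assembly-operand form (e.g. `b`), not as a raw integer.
d

off 0x0c: read d6 c0 00 00 as big → 0xd6c00000
  top 8b → 0xd6 → dec [R]
  [23:22] rd=3 = d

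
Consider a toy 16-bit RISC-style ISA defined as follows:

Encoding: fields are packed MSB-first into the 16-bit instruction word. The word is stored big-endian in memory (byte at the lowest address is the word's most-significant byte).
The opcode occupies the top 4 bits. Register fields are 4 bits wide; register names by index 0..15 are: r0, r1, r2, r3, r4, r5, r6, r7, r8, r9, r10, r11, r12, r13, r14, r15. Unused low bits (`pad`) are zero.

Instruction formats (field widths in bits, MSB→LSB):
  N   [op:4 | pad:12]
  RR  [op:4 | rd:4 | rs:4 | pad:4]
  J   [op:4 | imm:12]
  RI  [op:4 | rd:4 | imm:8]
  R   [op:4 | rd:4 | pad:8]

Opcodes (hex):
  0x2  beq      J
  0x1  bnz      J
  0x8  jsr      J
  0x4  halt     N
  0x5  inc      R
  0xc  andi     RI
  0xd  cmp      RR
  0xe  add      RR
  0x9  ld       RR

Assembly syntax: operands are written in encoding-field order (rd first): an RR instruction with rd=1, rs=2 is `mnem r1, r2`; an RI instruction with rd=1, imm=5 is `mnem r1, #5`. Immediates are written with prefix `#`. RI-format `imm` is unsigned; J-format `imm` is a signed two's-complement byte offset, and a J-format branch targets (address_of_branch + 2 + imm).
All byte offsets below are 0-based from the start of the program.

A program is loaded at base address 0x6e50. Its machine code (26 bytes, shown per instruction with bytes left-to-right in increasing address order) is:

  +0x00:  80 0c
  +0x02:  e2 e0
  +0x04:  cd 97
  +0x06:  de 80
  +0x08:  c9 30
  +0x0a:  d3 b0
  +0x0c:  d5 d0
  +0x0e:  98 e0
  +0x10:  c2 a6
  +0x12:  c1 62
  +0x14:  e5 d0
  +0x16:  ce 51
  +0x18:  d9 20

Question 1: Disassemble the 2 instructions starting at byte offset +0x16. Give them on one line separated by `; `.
off 0x16: read ce 51 as big → 0xce51
  top 4b → 0xc → andi [RI]
  rd: (w>>8)&0xf=0xe → r14
  imm: (w>>0)&0xff=0x51 → #81
off 0x18: read d9 20 as big → 0xd920
  top 4b → 0xd → cmp [RR]
  rd: (w>>8)&0xf=0x9 → r9
  rs: (w>>4)&0xf=0x2 → r2

andi r14, #81; cmp r9, r2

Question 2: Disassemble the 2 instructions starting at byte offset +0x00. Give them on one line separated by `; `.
jsr #12; add r2, r14

off 0x00: read 80 0c as big → 0x800c
  op=0x800c>>12=0x8 ⇒ jsr (J)
  imm: (w>>0)&0xfff=0xc → #12
off 0x02: read e2 e0 as big → 0xe2e0
  op=0xe2e0>>12=0xe ⇒ add (RR)
  rd: (w>>8)&0xf=0x2 → r2
  rs: (w>>4)&0xf=0xe → r14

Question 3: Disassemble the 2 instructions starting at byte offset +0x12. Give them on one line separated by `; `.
andi r1, #98; add r5, r13

+0x12: c1 62 ⇒ word 0xc162 (big)
  op=0xc162>>12=0xc ⇒ andi (RI)
  [11:8] rd=1 = r1
  [7:0] imm=98 = #98
+0x14: e5 d0 ⇒ word 0xe5d0 (big)
  op=0xe5d0>>12=0xe ⇒ add (RR)
  [11:8] rd=5 = r5
  [7:4] rs=13 = r13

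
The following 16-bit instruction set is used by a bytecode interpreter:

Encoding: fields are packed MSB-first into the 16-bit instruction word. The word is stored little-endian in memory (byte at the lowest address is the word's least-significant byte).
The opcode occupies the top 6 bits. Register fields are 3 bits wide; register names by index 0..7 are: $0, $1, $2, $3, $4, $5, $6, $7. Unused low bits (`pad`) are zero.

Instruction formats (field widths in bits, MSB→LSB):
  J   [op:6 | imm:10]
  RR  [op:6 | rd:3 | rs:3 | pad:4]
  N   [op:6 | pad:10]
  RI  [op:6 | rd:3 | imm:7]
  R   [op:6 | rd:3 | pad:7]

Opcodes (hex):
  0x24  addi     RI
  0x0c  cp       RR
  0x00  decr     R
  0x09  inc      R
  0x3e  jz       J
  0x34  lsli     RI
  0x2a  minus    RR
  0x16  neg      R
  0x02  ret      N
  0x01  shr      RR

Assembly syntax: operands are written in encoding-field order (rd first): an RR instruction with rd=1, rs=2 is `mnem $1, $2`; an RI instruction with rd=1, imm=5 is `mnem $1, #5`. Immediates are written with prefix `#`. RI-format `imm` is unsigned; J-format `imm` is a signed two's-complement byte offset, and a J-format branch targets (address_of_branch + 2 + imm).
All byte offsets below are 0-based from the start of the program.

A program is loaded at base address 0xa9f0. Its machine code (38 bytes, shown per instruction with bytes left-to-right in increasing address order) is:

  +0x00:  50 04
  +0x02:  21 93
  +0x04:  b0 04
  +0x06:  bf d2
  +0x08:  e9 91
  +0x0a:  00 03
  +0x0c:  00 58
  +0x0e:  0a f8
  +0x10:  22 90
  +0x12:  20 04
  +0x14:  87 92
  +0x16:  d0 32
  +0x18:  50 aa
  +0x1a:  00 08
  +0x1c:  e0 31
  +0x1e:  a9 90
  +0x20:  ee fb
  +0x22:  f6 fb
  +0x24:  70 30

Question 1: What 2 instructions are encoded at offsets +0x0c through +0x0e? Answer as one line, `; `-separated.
off 0x0c: read 00 58 as little → 0x5800
  opcode bits[15:10]=0x16: neg/R
  rd@[9:7]=0x0 ⇒ $0
off 0x0e: read 0a f8 as little → 0xf80a
  opcode bits[15:10]=0x3e: jz/J
  imm@[9:0]=0xa ⇒ #10

neg $0; jz #10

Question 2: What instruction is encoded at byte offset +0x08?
@+08  little-endian(e9 91) = 0x91e9
  op=0x91e9>>10=0x24 ⇒ addi (RI)
  rd@[9:7]=0x3 ⇒ $3
  imm@[6:0]=0x69 ⇒ #105

addi $3, #105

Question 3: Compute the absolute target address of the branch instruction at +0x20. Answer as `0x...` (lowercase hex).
0xaa00

[20] ee fb → 0xfbee
  op=0xfbee>>10=0x3e ⇒ jz (J)
  imm@[9:0]=0x3ee (s10→-18) ⇒ #-18
  target = base 0xa9f0 + off 0x20 + 2 + imm -18 = 0xaa00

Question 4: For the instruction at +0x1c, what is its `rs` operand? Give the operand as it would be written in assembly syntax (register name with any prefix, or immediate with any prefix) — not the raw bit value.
$6

@+1c  little-endian(e0 31) = 0x31e0
  op=0x31e0>>10=0xc ⇒ cp (RR)
  rd@[9:7]=0x3 ⇒ $3
  rs@[6:4]=0x6 ⇒ $6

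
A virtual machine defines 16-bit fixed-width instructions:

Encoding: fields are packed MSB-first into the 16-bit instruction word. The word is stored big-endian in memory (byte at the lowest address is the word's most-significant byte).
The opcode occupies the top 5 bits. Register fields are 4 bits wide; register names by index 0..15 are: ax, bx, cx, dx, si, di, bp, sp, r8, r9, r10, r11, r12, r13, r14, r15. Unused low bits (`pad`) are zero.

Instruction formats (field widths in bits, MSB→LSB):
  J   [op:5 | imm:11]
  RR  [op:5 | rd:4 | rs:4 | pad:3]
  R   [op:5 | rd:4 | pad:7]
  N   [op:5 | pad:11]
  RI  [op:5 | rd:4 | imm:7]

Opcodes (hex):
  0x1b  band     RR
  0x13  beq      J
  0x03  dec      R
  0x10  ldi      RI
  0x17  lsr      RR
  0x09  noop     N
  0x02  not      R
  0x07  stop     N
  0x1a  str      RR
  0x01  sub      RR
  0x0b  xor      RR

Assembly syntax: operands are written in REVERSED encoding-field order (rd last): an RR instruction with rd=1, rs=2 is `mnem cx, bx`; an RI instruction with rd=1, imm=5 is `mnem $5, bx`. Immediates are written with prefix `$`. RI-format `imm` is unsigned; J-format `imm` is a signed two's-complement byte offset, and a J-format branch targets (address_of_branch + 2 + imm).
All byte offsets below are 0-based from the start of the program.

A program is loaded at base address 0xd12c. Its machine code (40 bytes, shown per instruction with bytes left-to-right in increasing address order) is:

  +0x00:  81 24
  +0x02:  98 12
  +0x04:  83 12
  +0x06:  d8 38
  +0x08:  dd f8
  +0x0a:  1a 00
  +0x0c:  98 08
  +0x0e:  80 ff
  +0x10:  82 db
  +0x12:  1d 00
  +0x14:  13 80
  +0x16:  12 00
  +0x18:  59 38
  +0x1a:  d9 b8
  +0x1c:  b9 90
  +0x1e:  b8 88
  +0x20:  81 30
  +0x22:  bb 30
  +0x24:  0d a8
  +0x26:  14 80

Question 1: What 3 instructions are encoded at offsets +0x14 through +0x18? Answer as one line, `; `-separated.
not sp; not si; xor sp, cx

@+14  big-endian(13 80) = 0x1380
  top 5b → 0x2 → not [R]
  rd@[10:7]=0x7 ⇒ sp
@+16  big-endian(12 00) = 0x1200
  top 5b → 0x2 → not [R]
  rd@[10:7]=0x4 ⇒ si
@+18  big-endian(59 38) = 0x5938
  top 5b → 0xb → xor [RR]
  rd@[10:7]=0x2 ⇒ cx
  rs@[6:3]=0x7 ⇒ sp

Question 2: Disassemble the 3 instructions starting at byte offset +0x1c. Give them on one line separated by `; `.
off 0x1c: read b9 90 as big → 0xb990
  opcode bits[15:11]=0x17: lsr/RR
  [10:7] rd=3 = dx
  [6:3] rs=2 = cx
off 0x1e: read b8 88 as big → 0xb888
  opcode bits[15:11]=0x17: lsr/RR
  [10:7] rd=1 = bx
  [6:3] rs=1 = bx
off 0x20: read 81 30 as big → 0x8130
  opcode bits[15:11]=0x10: ldi/RI
  [10:7] rd=2 = cx
  [6:0] imm=48 = $48

lsr cx, dx; lsr bx, bx; ldi $48, cx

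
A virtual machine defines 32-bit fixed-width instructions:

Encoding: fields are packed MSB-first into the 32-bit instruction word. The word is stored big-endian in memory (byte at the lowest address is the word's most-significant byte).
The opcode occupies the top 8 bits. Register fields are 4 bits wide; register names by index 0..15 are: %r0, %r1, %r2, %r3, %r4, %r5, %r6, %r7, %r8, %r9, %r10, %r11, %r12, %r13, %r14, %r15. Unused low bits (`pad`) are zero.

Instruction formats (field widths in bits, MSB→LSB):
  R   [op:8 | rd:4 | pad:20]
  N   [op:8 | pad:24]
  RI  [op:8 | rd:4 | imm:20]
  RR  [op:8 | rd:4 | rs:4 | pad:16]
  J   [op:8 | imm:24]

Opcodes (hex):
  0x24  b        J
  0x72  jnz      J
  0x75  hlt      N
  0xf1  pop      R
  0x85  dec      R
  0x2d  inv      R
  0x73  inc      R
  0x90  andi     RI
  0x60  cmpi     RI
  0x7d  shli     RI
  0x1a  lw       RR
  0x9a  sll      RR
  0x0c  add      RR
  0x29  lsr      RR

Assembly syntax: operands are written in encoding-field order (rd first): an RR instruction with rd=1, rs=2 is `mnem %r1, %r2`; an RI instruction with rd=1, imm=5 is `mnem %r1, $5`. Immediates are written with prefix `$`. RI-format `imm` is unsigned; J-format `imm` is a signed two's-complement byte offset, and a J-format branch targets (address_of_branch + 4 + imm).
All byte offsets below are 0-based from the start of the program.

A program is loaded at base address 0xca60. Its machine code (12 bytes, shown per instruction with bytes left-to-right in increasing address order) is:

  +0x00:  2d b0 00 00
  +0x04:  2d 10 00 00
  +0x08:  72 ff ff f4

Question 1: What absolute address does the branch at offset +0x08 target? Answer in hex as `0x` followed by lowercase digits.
off 0x08: read 72 ff ff f4 as big → 0x72fffff4
  opcode bits[31:24]=0x72: jnz/J
  [23:0] imm=16777204 (s24→-12) = $-12
  target = base 0xca60 + off 0x08 + 4 + imm -12 = 0xca60

0xca60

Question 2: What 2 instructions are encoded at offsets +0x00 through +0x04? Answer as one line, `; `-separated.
inv %r11; inv %r1

@+00  big-endian(2d b0 00 00) = 0x2db00000
  op=0x2db00000>>24=0x2d ⇒ inv (R)
  rd: (w>>20)&0xf=0xb → %r11
@+04  big-endian(2d 10 00 00) = 0x2d100000
  op=0x2d100000>>24=0x2d ⇒ inv (R)
  rd: (w>>20)&0xf=0x1 → %r1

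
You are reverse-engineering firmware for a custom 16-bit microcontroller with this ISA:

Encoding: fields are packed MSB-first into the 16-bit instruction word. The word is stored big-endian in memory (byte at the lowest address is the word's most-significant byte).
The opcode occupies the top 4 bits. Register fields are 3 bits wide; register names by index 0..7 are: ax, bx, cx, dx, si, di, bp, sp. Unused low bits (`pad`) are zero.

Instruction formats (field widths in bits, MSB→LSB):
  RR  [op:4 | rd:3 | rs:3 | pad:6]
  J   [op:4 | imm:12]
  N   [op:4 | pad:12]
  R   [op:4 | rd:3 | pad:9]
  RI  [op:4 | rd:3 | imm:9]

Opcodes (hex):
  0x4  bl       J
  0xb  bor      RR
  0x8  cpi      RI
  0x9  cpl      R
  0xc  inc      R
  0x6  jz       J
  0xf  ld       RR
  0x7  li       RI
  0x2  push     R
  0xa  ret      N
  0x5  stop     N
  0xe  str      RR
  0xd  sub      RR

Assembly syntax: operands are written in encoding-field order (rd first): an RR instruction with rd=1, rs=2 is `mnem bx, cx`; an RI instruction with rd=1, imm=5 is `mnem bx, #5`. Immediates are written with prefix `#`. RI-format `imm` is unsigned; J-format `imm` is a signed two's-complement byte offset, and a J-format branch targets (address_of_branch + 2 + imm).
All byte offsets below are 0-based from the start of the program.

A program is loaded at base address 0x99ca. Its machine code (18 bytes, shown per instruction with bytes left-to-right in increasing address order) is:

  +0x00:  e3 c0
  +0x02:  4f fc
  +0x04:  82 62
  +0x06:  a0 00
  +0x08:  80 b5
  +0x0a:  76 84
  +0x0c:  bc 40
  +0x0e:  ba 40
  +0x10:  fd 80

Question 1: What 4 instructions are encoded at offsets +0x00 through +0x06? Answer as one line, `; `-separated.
[00] e3 c0 → 0xe3c0
  opcode bits[15:12]=0xe: str/RR
  [11:9] rd=1 = bx
  [8:6] rs=7 = sp
[02] 4f fc → 0x4ffc
  opcode bits[15:12]=0x4: bl/J
  [11:0] imm=4092 (s12→-4) = #-4
[04] 82 62 → 0x8262
  opcode bits[15:12]=0x8: cpi/RI
  [11:9] rd=1 = bx
  [8:0] imm=98 = #98
[06] a0 00 → 0xa000
  opcode bits[15:12]=0xa: ret/N

str bx, sp; bl #-4; cpi bx, #98; ret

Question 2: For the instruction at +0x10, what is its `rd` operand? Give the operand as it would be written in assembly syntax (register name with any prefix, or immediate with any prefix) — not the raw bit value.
+0x10: fd 80 ⇒ word 0xfd80 (big)
  opcode bits[15:12]=0xf: ld/RR
  rd: (w>>9)&0x7=0x6 → bp
  rs: (w>>6)&0x7=0x6 → bp

bp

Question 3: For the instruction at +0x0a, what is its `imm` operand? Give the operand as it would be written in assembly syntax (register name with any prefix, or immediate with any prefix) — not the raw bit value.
#132

@+0a  big-endian(76 84) = 0x7684
  opcode bits[15:12]=0x7: li/RI
  rd: (w>>9)&0x7=0x3 → dx
  imm: (w>>0)&0x1ff=0x84 → #132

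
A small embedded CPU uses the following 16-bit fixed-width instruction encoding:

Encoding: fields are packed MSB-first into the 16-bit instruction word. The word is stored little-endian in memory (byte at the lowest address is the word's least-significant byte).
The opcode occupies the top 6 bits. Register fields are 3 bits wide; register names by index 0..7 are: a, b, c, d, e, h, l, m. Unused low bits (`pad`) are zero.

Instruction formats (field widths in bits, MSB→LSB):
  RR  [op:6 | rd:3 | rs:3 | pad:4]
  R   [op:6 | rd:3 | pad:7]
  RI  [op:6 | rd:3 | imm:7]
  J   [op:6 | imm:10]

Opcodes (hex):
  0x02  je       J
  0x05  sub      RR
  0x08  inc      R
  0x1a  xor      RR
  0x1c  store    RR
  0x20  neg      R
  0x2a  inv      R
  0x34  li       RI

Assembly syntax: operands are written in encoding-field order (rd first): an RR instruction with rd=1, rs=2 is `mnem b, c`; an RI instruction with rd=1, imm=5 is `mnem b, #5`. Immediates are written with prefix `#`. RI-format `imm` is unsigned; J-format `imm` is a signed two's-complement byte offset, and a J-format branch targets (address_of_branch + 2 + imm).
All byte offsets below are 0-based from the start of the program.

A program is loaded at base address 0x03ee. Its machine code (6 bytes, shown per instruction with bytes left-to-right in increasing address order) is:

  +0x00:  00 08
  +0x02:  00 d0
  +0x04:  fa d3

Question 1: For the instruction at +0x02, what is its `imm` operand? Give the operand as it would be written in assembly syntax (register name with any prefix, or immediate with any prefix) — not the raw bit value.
[02] 00 d0 → 0xd000
  opcode bits[15:10]=0x34: li/RI
  [9:7] rd=0 = a
  [6:0] imm=0 = #0

#0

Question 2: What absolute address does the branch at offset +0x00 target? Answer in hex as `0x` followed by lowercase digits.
@+00  little-endian(00 08) = 0x0800
  top 6b → 0x2 → je [J]
  [9:0] imm=0 = #0
  target = base 0x03ee + off 0x00 + 2 + imm 0 = 0x03f0

0x03f0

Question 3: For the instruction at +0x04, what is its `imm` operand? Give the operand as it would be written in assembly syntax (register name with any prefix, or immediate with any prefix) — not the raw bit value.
off 0x04: read fa d3 as little → 0xd3fa
  top 6b → 0x34 → li [RI]
  rd@[9:7]=0x7 ⇒ m
  imm@[6:0]=0x7a ⇒ #122

#122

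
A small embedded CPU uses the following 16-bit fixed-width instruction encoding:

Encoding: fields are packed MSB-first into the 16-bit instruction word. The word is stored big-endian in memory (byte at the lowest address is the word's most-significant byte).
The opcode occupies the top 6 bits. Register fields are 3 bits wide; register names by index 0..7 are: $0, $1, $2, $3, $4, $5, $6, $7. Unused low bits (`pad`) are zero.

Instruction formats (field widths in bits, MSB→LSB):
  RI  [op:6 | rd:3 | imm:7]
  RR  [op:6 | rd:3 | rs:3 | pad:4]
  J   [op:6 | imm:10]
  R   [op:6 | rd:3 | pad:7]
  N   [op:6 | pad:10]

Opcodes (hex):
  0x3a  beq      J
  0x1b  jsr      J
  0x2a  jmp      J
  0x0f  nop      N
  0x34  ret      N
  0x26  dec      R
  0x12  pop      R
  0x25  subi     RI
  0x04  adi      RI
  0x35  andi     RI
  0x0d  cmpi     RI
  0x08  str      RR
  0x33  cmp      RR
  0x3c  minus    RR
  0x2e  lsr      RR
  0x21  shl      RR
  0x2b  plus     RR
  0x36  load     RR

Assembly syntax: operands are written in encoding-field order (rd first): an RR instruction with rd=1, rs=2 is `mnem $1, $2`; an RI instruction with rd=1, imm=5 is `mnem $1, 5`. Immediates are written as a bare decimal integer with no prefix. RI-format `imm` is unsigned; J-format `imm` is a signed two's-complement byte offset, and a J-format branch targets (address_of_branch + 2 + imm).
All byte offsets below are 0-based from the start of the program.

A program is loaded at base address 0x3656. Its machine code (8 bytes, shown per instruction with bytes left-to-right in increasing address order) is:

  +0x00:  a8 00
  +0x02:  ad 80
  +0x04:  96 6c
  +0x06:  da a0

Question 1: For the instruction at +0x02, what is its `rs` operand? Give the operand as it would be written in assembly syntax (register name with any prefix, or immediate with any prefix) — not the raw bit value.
$0

+0x02: ad 80 ⇒ word 0xad80 (big)
  op=0xad80>>10=0x2b ⇒ plus (RR)
  rd@[9:7]=0x3 ⇒ $3
  rs@[6:4]=0x0 ⇒ $0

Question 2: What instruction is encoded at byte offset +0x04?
[04] 96 6c → 0x966c
  top 6b → 0x25 → subi [RI]
  [9:7] rd=4 = $4
  [6:0] imm=108 = 108

subi $4, 108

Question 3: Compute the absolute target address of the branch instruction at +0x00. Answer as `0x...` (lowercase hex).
[00] a8 00 → 0xa800
  op=0xa800>>10=0x2a ⇒ jmp (J)
  imm@[9:0]=0x0 ⇒ 0
  target = base 0x3656 + off 0x00 + 2 + imm 0 = 0x3658

0x3658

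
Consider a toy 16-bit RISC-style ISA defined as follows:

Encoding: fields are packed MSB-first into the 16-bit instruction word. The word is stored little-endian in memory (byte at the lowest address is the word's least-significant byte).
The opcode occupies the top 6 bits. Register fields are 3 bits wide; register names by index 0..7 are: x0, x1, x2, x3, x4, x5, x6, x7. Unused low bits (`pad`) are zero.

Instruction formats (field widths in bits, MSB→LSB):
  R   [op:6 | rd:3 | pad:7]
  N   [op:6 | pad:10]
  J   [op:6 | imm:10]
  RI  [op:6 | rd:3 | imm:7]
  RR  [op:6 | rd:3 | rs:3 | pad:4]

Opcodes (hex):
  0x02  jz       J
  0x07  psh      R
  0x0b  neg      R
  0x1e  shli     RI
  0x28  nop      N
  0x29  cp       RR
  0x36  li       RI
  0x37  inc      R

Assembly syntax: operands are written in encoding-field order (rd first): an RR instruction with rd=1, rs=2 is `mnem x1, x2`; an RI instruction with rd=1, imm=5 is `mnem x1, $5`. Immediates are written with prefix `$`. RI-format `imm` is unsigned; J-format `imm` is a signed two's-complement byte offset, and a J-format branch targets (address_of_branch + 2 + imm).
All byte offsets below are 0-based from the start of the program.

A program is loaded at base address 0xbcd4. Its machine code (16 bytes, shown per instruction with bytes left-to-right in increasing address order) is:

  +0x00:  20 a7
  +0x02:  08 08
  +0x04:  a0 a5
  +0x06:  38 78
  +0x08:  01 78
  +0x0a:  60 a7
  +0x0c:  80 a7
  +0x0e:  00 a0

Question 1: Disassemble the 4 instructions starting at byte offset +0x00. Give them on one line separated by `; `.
cp x6, x2; jz $8; cp x3, x2; shli x0, $56

@+00  little-endian(20 a7) = 0xa720
  op=0xa720>>10=0x29 ⇒ cp (RR)
  [9:7] rd=6 = x6
  [6:4] rs=2 = x2
@+02  little-endian(08 08) = 0x0808
  op=0x0808>>10=0x2 ⇒ jz (J)
  [9:0] imm=8 = $8
@+04  little-endian(a0 a5) = 0xa5a0
  op=0xa5a0>>10=0x29 ⇒ cp (RR)
  [9:7] rd=3 = x3
  [6:4] rs=2 = x2
@+06  little-endian(38 78) = 0x7838
  op=0x7838>>10=0x1e ⇒ shli (RI)
  [9:7] rd=0 = x0
  [6:0] imm=56 = $56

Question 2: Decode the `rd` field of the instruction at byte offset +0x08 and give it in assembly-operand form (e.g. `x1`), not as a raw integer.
x0

off 0x08: read 01 78 as little → 0x7801
  top 6b → 0x1e → shli [RI]
  rd: (w>>7)&0x7=0x0 → x0
  imm: (w>>0)&0x7f=0x1 → $1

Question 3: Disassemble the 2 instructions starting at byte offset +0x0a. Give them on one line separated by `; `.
cp x6, x6; cp x7, x0

off 0x0a: read 60 a7 as little → 0xa760
  opcode bits[15:10]=0x29: cp/RR
  rd@[9:7]=0x6 ⇒ x6
  rs@[6:4]=0x6 ⇒ x6
off 0x0c: read 80 a7 as little → 0xa780
  opcode bits[15:10]=0x29: cp/RR
  rd@[9:7]=0x7 ⇒ x7
  rs@[6:4]=0x0 ⇒ x0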